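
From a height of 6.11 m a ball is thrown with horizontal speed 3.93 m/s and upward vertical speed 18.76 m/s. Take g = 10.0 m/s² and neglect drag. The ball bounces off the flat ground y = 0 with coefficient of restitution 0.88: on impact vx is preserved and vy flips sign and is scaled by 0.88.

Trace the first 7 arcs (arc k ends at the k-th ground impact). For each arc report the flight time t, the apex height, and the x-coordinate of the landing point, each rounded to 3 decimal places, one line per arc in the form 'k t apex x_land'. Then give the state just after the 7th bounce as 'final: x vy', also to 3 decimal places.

Arc 1: start y=6.110, vy=18.760 → t=4.053, apex=23.707, x_land=15.930, impact vy=-21.775
  bounce: vy ← 0.88·21.775 = 19.162
Arc 2: start y=0.000, vy=19.162 → t=3.832, apex=18.359, x_land=30.991, impact vy=-19.162
  bounce: vy ← 0.88·19.162 = 16.862
Arc 3: start y=0.000, vy=16.862 → t=3.372, apex=14.217, x_land=44.245, impact vy=-16.862
  bounce: vy ← 0.88·16.862 = 14.839
Arc 4: start y=0.000, vy=14.839 → t=2.968, apex=11.010, x_land=55.908, impact vy=-14.839
  bounce: vy ← 0.88·14.839 = 13.058
Arc 5: start y=0.000, vy=13.058 → t=2.612, apex=8.526, x_land=66.172, impact vy=-13.058
  bounce: vy ← 0.88·13.058 = 11.491
Arc 6: start y=0.000, vy=11.491 → t=2.298, apex=6.602, x_land=75.204, impact vy=-11.491
  bounce: vy ← 0.88·11.491 = 10.112
Arc 7: start y=0.000, vy=10.112 → t=2.022, apex=5.113, x_land=83.152, impact vy=-10.112
  bounce: vy ← 0.88·10.112 = 8.899

1 4.053 23.707 15.930
2 3.832 18.359 30.991
3 3.372 14.217 44.245
4 2.968 11.010 55.908
5 2.612 8.526 66.172
6 2.298 6.602 75.204
7 2.022 5.113 83.152
final: 83.152 8.899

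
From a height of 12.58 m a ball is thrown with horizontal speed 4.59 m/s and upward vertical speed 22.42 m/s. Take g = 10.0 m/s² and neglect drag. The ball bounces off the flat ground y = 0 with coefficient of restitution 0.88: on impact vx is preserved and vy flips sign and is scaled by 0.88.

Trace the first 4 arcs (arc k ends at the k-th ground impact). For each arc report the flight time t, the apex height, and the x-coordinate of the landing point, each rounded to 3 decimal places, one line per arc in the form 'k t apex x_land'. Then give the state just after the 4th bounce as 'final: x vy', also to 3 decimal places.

1 4.988 37.713 22.897
2 4.834 29.205 45.083
3 4.254 22.616 64.607
4 3.743 17.514 81.788
final: 81.788 16.470

Arc 1: start y=12.580, vy=22.420 → t=4.988, apex=37.713, x_land=22.897, impact vy=-27.464
  bounce: vy ← 0.88·27.464 = 24.168
Arc 2: start y=0.000, vy=24.168 → t=4.834, apex=29.205, x_land=45.083, impact vy=-24.168
  bounce: vy ← 0.88·24.168 = 21.268
Arc 3: start y=0.000, vy=21.268 → t=4.254, apex=22.616, x_land=64.607, impact vy=-21.268
  bounce: vy ← 0.88·21.268 = 18.716
Arc 4: start y=0.000, vy=18.716 → t=3.743, apex=17.514, x_land=81.788, impact vy=-18.716
  bounce: vy ← 0.88·18.716 = 16.470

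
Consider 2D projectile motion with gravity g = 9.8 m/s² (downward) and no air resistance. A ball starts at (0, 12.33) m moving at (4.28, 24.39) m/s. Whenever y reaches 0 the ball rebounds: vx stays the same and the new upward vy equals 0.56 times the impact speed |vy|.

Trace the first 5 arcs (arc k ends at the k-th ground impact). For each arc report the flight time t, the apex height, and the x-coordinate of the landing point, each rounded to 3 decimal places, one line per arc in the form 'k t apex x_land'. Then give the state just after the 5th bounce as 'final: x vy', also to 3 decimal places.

1 5.440 42.681 23.284
2 3.305 13.385 37.431
3 1.851 4.197 45.354
4 1.037 1.316 49.790
5 0.580 0.413 52.275
final: 52.275 1.593

Arc 1: start y=12.330, vy=24.390 → t=5.440, apex=42.681, x_land=23.284, impact vy=-28.923
  bounce: vy ← 0.56·28.923 = 16.197
Arc 2: start y=0.000, vy=16.197 → t=3.305, apex=13.385, x_land=37.431, impact vy=-16.197
  bounce: vy ← 0.56·16.197 = 9.070
Arc 3: start y=0.000, vy=9.070 → t=1.851, apex=4.197, x_land=45.354, impact vy=-9.070
  bounce: vy ← 0.56·9.070 = 5.079
Arc 4: start y=0.000, vy=5.079 → t=1.037, apex=1.316, x_land=49.790, impact vy=-5.079
  bounce: vy ← 0.56·5.079 = 2.844
Arc 5: start y=0.000, vy=2.844 → t=0.580, apex=0.413, x_land=52.275, impact vy=-2.844
  bounce: vy ← 0.56·2.844 = 1.593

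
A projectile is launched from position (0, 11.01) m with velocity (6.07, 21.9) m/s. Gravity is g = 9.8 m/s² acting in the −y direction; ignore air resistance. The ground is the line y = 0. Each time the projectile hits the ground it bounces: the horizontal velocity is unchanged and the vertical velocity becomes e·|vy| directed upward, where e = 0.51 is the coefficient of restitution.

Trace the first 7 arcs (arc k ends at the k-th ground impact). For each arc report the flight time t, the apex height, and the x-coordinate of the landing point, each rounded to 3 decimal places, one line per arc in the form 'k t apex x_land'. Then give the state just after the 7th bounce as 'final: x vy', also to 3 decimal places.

Arc 1: start y=11.010, vy=21.900 → t=4.926, apex=35.480, x_land=29.898, impact vy=-26.371
  bounce: vy ← 0.51·26.371 = 13.449
Arc 2: start y=0.000, vy=13.449 → t=2.745, apex=9.228, x_land=46.558, impact vy=-13.449
  bounce: vy ← 0.51·13.449 = 6.859
Arc 3: start y=0.000, vy=6.859 → t=1.400, apex=2.400, x_land=55.055, impact vy=-6.859
  bounce: vy ← 0.51·6.859 = 3.498
Arc 4: start y=0.000, vy=3.498 → t=0.714, apex=0.624, x_land=59.389, impact vy=-3.498
  bounce: vy ← 0.51·3.498 = 1.784
Arc 5: start y=0.000, vy=1.784 → t=0.364, apex=0.162, x_land=61.599, impact vy=-1.784
  bounce: vy ← 0.51·1.784 = 0.910
Arc 6: start y=0.000, vy=0.910 → t=0.186, apex=0.042, x_land=62.726, impact vy=-0.910
  bounce: vy ← 0.51·0.910 = 0.464
Arc 7: start y=0.000, vy=0.464 → t=0.095, apex=0.011, x_land=63.300, impact vy=-0.464
  bounce: vy ← 0.51·0.464 = 0.237

1 4.926 35.480 29.898
2 2.745 9.228 46.558
3 1.400 2.400 55.055
4 0.714 0.624 59.389
5 0.364 0.162 61.599
6 0.186 0.042 62.726
7 0.095 0.011 63.300
final: 63.300 0.237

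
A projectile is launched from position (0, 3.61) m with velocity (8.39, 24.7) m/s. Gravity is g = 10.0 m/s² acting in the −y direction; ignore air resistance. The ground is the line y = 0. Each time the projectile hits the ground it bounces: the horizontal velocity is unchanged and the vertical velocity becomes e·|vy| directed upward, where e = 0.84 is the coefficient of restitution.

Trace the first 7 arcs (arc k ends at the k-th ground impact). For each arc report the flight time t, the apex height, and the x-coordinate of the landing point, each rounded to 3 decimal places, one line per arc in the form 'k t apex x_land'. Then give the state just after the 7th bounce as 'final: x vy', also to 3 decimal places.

Arc 1: start y=3.610, vy=24.700 → t=5.082, apex=34.114, x_land=42.639, impact vy=-26.121
  bounce: vy ← 0.84·26.121 = 21.941
Arc 2: start y=0.000, vy=21.941 → t=4.388, apex=24.071, x_land=79.456, impact vy=-21.941
  bounce: vy ← 0.84·21.941 = 18.431
Arc 3: start y=0.000, vy=18.431 → t=3.686, apex=16.985, x_land=110.383, impact vy=-18.431
  bounce: vy ← 0.84·18.431 = 15.482
Arc 4: start y=0.000, vy=15.482 → t=3.096, apex=11.984, x_land=136.361, impact vy=-15.482
  bounce: vy ← 0.84·15.482 = 13.005
Arc 5: start y=0.000, vy=13.005 → t=2.601, apex=8.456, x_land=158.183, impact vy=-13.005
  bounce: vy ← 0.84·13.005 = 10.924
Arc 6: start y=0.000, vy=10.924 → t=2.185, apex=5.967, x_land=176.514, impact vy=-10.924
  bounce: vy ← 0.84·10.924 = 9.176
Arc 7: start y=0.000, vy=9.176 → t=1.835, apex=4.210, x_land=191.911, impact vy=-9.176
  bounce: vy ← 0.84·9.176 = 7.708

1 5.082 34.114 42.639
2 4.388 24.071 79.456
3 3.686 16.985 110.383
4 3.096 11.984 136.361
5 2.601 8.456 158.183
6 2.185 5.967 176.514
7 1.835 4.210 191.911
final: 191.911 7.708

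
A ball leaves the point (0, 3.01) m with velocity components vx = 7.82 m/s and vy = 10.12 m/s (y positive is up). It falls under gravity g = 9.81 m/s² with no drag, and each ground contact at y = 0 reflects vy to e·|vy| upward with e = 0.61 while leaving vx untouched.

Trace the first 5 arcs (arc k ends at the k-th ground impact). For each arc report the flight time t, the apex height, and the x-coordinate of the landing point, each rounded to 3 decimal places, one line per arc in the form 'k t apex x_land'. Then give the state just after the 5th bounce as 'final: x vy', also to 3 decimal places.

1 2.327 8.230 18.197
2 1.580 3.062 30.554
3 0.964 1.139 38.093
4 0.588 0.424 42.691
5 0.359 0.158 45.496
final: 45.496 1.073

Arc 1: start y=3.010, vy=10.120 → t=2.327, apex=8.230, x_land=18.197, impact vy=-12.707
  bounce: vy ← 0.61·12.707 = 7.751
Arc 2: start y=0.000, vy=7.751 → t=1.580, apex=3.062, x_land=30.554, impact vy=-7.751
  bounce: vy ← 0.61·7.751 = 4.728
Arc 3: start y=0.000, vy=4.728 → t=0.964, apex=1.139, x_land=38.093, impact vy=-4.728
  bounce: vy ← 0.61·4.728 = 2.884
Arc 4: start y=0.000, vy=2.884 → t=0.588, apex=0.424, x_land=42.691, impact vy=-2.884
  bounce: vy ← 0.61·2.884 = 1.759
Arc 5: start y=0.000, vy=1.759 → t=0.359, apex=0.158, x_land=45.496, impact vy=-1.759
  bounce: vy ← 0.61·1.759 = 1.073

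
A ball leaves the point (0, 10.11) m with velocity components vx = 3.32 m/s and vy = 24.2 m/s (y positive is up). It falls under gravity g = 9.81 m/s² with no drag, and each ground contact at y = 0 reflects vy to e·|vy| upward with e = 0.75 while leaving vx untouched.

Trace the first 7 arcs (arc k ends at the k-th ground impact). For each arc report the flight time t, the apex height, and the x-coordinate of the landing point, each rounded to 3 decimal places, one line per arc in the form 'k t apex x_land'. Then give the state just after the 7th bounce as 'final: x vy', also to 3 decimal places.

Arc 1: start y=10.110, vy=24.200 → t=5.321, apex=39.959, x_land=17.666, impact vy=-28.000
  bounce: vy ← 0.75·28.000 = 21.000
Arc 2: start y=0.000, vy=21.000 → t=4.281, apex=22.477, x_land=31.880, impact vy=-21.000
  bounce: vy ← 0.75·21.000 = 15.750
Arc 3: start y=0.000, vy=15.750 → t=3.211, apex=12.643, x_land=42.541, impact vy=-15.750
  bounce: vy ← 0.75·15.750 = 11.812
Arc 4: start y=0.000, vy=11.812 → t=2.408, apex=7.112, x_land=50.536, impact vy=-11.812
  bounce: vy ← 0.75·11.812 = 8.859
Arc 5: start y=0.000, vy=8.859 → t=1.806, apex=4.000, x_land=56.533, impact vy=-8.859
  bounce: vy ← 0.75·8.859 = 6.645
Arc 6: start y=0.000, vy=6.645 → t=1.355, apex=2.250, x_land=61.030, impact vy=-6.645
  bounce: vy ← 0.75·6.645 = 4.983
Arc 7: start y=0.000, vy=4.983 → t=1.016, apex=1.266, x_land=64.403, impact vy=-4.983
  bounce: vy ← 0.75·4.983 = 3.738

1 5.321 39.959 17.666
2 4.281 22.477 31.880
3 3.211 12.643 42.541
4 2.408 7.112 50.536
5 1.806 4.000 56.533
6 1.355 2.250 61.030
7 1.016 1.266 64.403
final: 64.403 3.738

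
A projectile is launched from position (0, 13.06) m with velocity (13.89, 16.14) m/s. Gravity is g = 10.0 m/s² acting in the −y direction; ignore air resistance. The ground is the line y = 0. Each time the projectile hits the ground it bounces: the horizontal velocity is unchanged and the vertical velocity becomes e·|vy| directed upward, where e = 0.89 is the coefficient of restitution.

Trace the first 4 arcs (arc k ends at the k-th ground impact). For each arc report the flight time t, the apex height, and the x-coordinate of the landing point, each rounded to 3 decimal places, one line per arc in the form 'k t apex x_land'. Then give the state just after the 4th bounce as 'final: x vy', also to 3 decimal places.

Arc 1: start y=13.060, vy=16.140 → t=3.898, apex=26.085, x_land=54.144, impact vy=-22.841
  bounce: vy ← 0.89·22.841 = 20.328
Arc 2: start y=0.000, vy=20.328 → t=4.066, apex=20.662, x_land=110.616, impact vy=-20.328
  bounce: vy ← 0.89·20.328 = 18.092
Arc 3: start y=0.000, vy=18.092 → t=3.618, apex=16.366, x_land=160.876, impact vy=-18.092
  bounce: vy ← 0.89·18.092 = 16.102
Arc 4: start y=0.000, vy=16.102 → t=3.220, apex=12.964, x_land=205.608, impact vy=-16.102
  bounce: vy ← 0.89·16.102 = 14.331

1 3.898 26.085 54.144
2 4.066 20.662 110.616
3 3.618 16.366 160.876
4 3.220 12.964 205.608
final: 205.608 14.331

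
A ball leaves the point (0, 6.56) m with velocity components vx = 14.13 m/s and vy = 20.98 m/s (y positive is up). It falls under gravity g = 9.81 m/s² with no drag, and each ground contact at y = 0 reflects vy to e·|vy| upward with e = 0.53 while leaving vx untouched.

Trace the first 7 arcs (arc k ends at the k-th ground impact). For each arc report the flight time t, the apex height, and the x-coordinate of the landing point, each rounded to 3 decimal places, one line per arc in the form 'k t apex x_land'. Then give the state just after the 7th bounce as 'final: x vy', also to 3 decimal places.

Arc 1: start y=6.560, vy=20.980 → t=4.570, apex=28.994, x_land=64.573, impact vy=-23.851
  bounce: vy ← 0.53·23.851 = 12.641
Arc 2: start y=0.000, vy=12.641 → t=2.577, apex=8.144, x_land=100.988, impact vy=-12.641
  bounce: vy ← 0.53·12.641 = 6.700
Arc 3: start y=0.000, vy=6.700 → t=1.366, apex=2.288, x_land=120.289, impact vy=-6.700
  bounce: vy ← 0.53·6.700 = 3.551
Arc 4: start y=0.000, vy=3.551 → t=0.724, apex=0.643, x_land=130.518, impact vy=-3.551
  bounce: vy ← 0.53·3.551 = 1.882
Arc 5: start y=0.000, vy=1.882 → t=0.384, apex=0.181, x_land=135.939, impact vy=-1.882
  bounce: vy ← 0.53·1.882 = 0.997
Arc 6: start y=0.000, vy=0.997 → t=0.203, apex=0.051, x_land=138.812, impact vy=-0.997
  bounce: vy ← 0.53·0.997 = 0.529
Arc 7: start y=0.000, vy=0.529 → t=0.108, apex=0.014, x_land=140.335, impact vy=-0.529
  bounce: vy ← 0.53·0.529 = 0.280

1 4.570 28.994 64.573
2 2.577 8.144 100.988
3 1.366 2.288 120.289
4 0.724 0.643 130.518
5 0.384 0.181 135.939
6 0.203 0.051 138.812
7 0.108 0.014 140.335
final: 140.335 0.280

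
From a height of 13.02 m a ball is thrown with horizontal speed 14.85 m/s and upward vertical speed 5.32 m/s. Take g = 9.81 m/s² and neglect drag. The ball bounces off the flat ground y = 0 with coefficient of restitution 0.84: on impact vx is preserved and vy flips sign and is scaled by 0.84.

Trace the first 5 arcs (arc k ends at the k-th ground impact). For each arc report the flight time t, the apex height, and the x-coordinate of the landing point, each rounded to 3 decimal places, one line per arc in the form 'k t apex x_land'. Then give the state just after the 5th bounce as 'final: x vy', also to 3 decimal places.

1 2.259 14.463 33.553
2 2.885 10.205 76.391
3 2.423 7.200 112.376
4 2.035 5.081 142.603
5 1.710 3.585 167.994
final: 167.994 7.045

Arc 1: start y=13.020, vy=5.320 → t=2.259, apex=14.463, x_land=33.553, impact vy=-16.845
  bounce: vy ← 0.84·16.845 = 14.150
Arc 2: start y=0.000, vy=14.150 → t=2.885, apex=10.205, x_land=76.391, impact vy=-14.150
  bounce: vy ← 0.84·14.150 = 11.886
Arc 3: start y=0.000, vy=11.886 → t=2.423, apex=7.200, x_land=112.376, impact vy=-11.886
  bounce: vy ← 0.84·11.886 = 9.984
Arc 4: start y=0.000, vy=9.984 → t=2.035, apex=5.081, x_land=142.603, impact vy=-9.984
  bounce: vy ← 0.84·9.984 = 8.387
Arc 5: start y=0.000, vy=8.387 → t=1.710, apex=3.585, x_land=167.994, impact vy=-8.387
  bounce: vy ← 0.84·8.387 = 7.045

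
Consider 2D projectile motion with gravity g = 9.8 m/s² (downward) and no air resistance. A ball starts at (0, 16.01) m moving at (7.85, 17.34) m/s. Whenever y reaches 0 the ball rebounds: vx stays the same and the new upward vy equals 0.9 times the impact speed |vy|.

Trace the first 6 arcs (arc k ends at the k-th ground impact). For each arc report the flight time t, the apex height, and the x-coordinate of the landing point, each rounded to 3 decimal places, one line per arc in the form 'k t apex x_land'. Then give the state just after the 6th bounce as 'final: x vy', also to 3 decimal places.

1 4.299 31.351 33.746
2 4.553 25.394 69.487
3 4.098 20.569 101.654
4 3.688 16.661 130.604
5 3.319 13.495 156.659
6 2.987 10.931 180.109
final: 180.109 13.174

Arc 1: start y=16.010, vy=17.340 → t=4.299, apex=31.351, x_land=33.746, impact vy=-24.789
  bounce: vy ← 0.9·24.789 = 22.310
Arc 2: start y=0.000, vy=22.310 → t=4.553, apex=25.394, x_land=69.487, impact vy=-22.310
  bounce: vy ← 0.9·22.310 = 20.079
Arc 3: start y=0.000, vy=20.079 → t=4.098, apex=20.569, x_land=101.654, impact vy=-20.079
  bounce: vy ← 0.9·20.079 = 18.071
Arc 4: start y=0.000, vy=18.071 → t=3.688, apex=16.661, x_land=130.604, impact vy=-18.071
  bounce: vy ← 0.9·18.071 = 16.264
Arc 5: start y=0.000, vy=16.264 → t=3.319, apex=13.495, x_land=156.659, impact vy=-16.264
  bounce: vy ← 0.9·16.264 = 14.637
Arc 6: start y=0.000, vy=14.637 → t=2.987, apex=10.931, x_land=180.109, impact vy=-14.637
  bounce: vy ← 0.9·14.637 = 13.174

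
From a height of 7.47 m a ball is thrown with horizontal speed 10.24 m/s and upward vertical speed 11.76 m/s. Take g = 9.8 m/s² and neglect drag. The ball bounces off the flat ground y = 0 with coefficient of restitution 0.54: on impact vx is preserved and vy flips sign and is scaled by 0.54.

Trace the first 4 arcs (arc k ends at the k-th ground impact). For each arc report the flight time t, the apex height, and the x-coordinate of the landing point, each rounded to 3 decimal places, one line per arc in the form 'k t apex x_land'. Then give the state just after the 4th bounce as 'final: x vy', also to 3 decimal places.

1 2.922 14.526 29.919
2 1.860 4.236 48.960
3 1.004 1.235 59.243
4 0.542 0.360 64.795
final: 64.795 1.435

Arc 1: start y=7.470, vy=11.760 → t=2.922, apex=14.526, x_land=29.919, impact vy=-16.873
  bounce: vy ← 0.54·16.873 = 9.112
Arc 2: start y=0.000, vy=9.112 → t=1.860, apex=4.236, x_land=48.960, impact vy=-9.112
  bounce: vy ← 0.54·9.112 = 4.920
Arc 3: start y=0.000, vy=4.920 → t=1.004, apex=1.235, x_land=59.243, impact vy=-4.920
  bounce: vy ← 0.54·4.920 = 2.657
Arc 4: start y=0.000, vy=2.657 → t=0.542, apex=0.360, x_land=64.795, impact vy=-2.657
  bounce: vy ← 0.54·2.657 = 1.435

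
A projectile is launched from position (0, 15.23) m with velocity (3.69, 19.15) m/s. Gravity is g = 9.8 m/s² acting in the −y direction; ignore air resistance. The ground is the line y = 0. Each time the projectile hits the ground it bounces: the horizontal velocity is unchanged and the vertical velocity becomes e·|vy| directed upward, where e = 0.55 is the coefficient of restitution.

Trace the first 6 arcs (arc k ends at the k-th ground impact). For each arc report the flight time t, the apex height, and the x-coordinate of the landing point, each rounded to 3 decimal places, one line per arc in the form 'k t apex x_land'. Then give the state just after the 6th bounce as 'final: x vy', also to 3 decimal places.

1 4.586 33.940 16.922
2 2.895 10.267 27.605
3 1.592 3.106 33.480
4 0.876 0.939 36.712
5 0.482 0.284 38.489
6 0.265 0.086 39.467
final: 39.467 0.714

Arc 1: start y=15.230, vy=19.150 → t=4.586, apex=33.940, x_land=16.922, impact vy=-25.792
  bounce: vy ← 0.55·25.792 = 14.186
Arc 2: start y=0.000, vy=14.186 → t=2.895, apex=10.267, x_land=27.605, impact vy=-14.186
  bounce: vy ← 0.55·14.186 = 7.802
Arc 3: start y=0.000, vy=7.802 → t=1.592, apex=3.106, x_land=33.480, impact vy=-7.802
  bounce: vy ← 0.55·7.802 = 4.291
Arc 4: start y=0.000, vy=4.291 → t=0.876, apex=0.939, x_land=36.712, impact vy=-4.291
  bounce: vy ← 0.55·4.291 = 2.360
Arc 5: start y=0.000, vy=2.360 → t=0.482, apex=0.284, x_land=38.489, impact vy=-2.360
  bounce: vy ← 0.55·2.360 = 1.298
Arc 6: start y=0.000, vy=1.298 → t=0.265, apex=0.086, x_land=39.467, impact vy=-1.298
  bounce: vy ← 0.55·1.298 = 0.714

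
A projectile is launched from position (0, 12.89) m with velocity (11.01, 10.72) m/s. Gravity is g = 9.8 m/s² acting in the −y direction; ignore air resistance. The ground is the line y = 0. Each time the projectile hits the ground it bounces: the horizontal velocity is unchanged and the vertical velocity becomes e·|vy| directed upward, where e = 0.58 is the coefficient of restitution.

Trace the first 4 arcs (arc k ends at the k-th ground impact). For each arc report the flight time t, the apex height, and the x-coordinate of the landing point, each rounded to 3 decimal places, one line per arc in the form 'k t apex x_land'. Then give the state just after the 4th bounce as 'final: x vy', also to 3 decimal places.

Arc 1: start y=12.890, vy=10.720 → t=3.050, apex=18.753, x_land=33.583, impact vy=-19.172
  bounce: vy ← 0.58·19.172 = 11.120
Arc 2: start y=0.000, vy=11.120 → t=2.269, apex=6.309, x_land=58.568, impact vy=-11.120
  bounce: vy ← 0.58·11.120 = 6.449
Arc 3: start y=0.000, vy=6.449 → t=1.316, apex=2.122, x_land=73.059, impact vy=-6.449
  bounce: vy ← 0.58·6.449 = 3.741
Arc 4: start y=0.000, vy=3.741 → t=0.763, apex=0.714, x_land=81.465, impact vy=-3.741
  bounce: vy ← 0.58·3.741 = 2.170

1 3.050 18.753 33.583
2 2.269 6.309 58.568
3 1.316 2.122 73.059
4 0.763 0.714 81.465
final: 81.465 2.170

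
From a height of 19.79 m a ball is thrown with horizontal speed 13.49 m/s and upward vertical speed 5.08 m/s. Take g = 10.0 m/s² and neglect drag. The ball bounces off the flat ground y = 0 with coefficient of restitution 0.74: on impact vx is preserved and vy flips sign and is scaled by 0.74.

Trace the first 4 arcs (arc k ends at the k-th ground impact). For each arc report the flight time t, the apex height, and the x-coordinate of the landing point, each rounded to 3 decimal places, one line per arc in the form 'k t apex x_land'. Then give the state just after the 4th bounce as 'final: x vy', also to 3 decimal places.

Arc 1: start y=19.790, vy=5.080 → t=2.561, apex=21.080, x_land=34.552, impact vy=-20.533
  bounce: vy ← 0.74·20.533 = 15.194
Arc 2: start y=0.000, vy=15.194 → t=3.039, apex=11.544, x_land=75.547, impact vy=-15.194
  bounce: vy ← 0.74·15.194 = 11.244
Arc 3: start y=0.000, vy=11.244 → t=2.249, apex=6.321, x_land=105.883, impact vy=-11.244
  bounce: vy ← 0.74·11.244 = 8.320
Arc 4: start y=0.000, vy=8.320 → t=1.664, apex=3.462, x_land=128.331, impact vy=-8.320
  bounce: vy ← 0.74·8.320 = 6.157

1 2.561 21.080 34.552
2 3.039 11.544 75.547
3 2.249 6.321 105.883
4 1.664 3.462 128.331
final: 128.331 6.157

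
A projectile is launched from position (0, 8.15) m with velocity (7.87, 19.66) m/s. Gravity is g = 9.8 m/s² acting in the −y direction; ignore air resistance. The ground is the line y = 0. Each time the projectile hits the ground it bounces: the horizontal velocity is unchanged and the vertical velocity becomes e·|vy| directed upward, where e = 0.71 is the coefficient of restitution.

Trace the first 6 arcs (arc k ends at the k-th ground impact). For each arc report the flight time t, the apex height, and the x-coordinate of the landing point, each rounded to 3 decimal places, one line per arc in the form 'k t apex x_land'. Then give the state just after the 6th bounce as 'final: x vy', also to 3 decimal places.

Arc 1: start y=8.150, vy=19.660 → t=4.391, apex=27.870, x_land=34.557, impact vy=-23.372
  bounce: vy ← 0.71·23.372 = 16.594
Arc 2: start y=0.000, vy=16.594 → t=3.387, apex=14.049, x_land=61.210, impact vy=-16.594
  bounce: vy ← 0.71·16.594 = 11.782
Arc 3: start y=0.000, vy=11.782 → t=2.404, apex=7.082, x_land=80.133, impact vy=-11.782
  bounce: vy ← 0.71·11.782 = 8.365
Arc 4: start y=0.000, vy=8.365 → t=1.707, apex=3.570, x_land=93.568, impact vy=-8.365
  bounce: vy ← 0.71·8.365 = 5.939
Arc 5: start y=0.000, vy=5.939 → t=1.212, apex=1.800, x_land=103.107, impact vy=-5.939
  bounce: vy ← 0.71·5.939 = 4.217
Arc 6: start y=0.000, vy=4.217 → t=0.861, apex=0.907, x_land=109.880, impact vy=-4.217
  bounce: vy ← 0.71·4.217 = 2.994

1 4.391 27.870 34.557
2 3.387 14.049 61.210
3 2.404 7.082 80.133
4 1.707 3.570 93.568
5 1.212 1.800 103.107
6 0.861 0.907 109.880
final: 109.880 2.994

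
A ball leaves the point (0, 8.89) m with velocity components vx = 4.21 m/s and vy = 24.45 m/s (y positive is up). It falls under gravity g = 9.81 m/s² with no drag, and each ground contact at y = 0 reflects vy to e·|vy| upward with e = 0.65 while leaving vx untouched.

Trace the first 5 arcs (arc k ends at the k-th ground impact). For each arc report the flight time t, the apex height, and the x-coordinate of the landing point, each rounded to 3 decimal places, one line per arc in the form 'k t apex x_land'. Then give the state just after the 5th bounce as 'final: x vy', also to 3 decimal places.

1 5.325 39.359 22.419
2 3.683 16.629 37.922
3 2.394 7.026 47.999
4 1.556 2.968 54.549
5 1.011 1.254 58.807
final: 58.807 3.224

Arc 1: start y=8.890, vy=24.450 → t=5.325, apex=39.359, x_land=22.419, impact vy=-27.789
  bounce: vy ← 0.65·27.789 = 18.063
Arc 2: start y=0.000, vy=18.063 → t=3.683, apex=16.629, x_land=37.922, impact vy=-18.063
  bounce: vy ← 0.65·18.063 = 11.741
Arc 3: start y=0.000, vy=11.741 → t=2.394, apex=7.026, x_land=47.999, impact vy=-11.741
  bounce: vy ← 0.65·11.741 = 7.632
Arc 4: start y=0.000, vy=7.632 → t=1.556, apex=2.968, x_land=54.549, impact vy=-7.632
  bounce: vy ← 0.65·7.632 = 4.960
Arc 5: start y=0.000, vy=4.960 → t=1.011, apex=1.254, x_land=58.807, impact vy=-4.960
  bounce: vy ← 0.65·4.960 = 3.224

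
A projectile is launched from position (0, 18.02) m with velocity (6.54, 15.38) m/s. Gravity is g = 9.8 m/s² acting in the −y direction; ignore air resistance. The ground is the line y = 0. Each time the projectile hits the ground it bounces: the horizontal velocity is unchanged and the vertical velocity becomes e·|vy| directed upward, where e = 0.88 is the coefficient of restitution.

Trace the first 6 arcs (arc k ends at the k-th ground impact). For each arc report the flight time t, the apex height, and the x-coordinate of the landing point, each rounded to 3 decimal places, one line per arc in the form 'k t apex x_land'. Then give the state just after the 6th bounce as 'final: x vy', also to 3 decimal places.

1 4.047 30.089 26.470
2 4.361 23.301 54.993
3 3.838 18.044 80.093
4 3.377 13.973 102.181
5 2.972 10.821 121.619
6 2.615 8.380 138.724
final: 138.724 11.278

Arc 1: start y=18.020, vy=15.380 → t=4.047, apex=30.089, x_land=26.470, impact vy=-24.284
  bounce: vy ← 0.88·24.284 = 21.370
Arc 2: start y=0.000, vy=21.370 → t=4.361, apex=23.301, x_land=54.993, impact vy=-21.370
  bounce: vy ← 0.88·21.370 = 18.806
Arc 3: start y=0.000, vy=18.806 → t=3.838, apex=18.044, x_land=80.093, impact vy=-18.806
  bounce: vy ← 0.88·18.806 = 16.549
Arc 4: start y=0.000, vy=16.549 → t=3.377, apex=13.973, x_land=102.181, impact vy=-16.549
  bounce: vy ← 0.88·16.549 = 14.563
Arc 5: start y=0.000, vy=14.563 → t=2.972, apex=10.821, x_land=121.619, impact vy=-14.563
  bounce: vy ← 0.88·14.563 = 12.816
Arc 6: start y=0.000, vy=12.816 → t=2.615, apex=8.380, x_land=138.724, impact vy=-12.816
  bounce: vy ← 0.88·12.816 = 11.278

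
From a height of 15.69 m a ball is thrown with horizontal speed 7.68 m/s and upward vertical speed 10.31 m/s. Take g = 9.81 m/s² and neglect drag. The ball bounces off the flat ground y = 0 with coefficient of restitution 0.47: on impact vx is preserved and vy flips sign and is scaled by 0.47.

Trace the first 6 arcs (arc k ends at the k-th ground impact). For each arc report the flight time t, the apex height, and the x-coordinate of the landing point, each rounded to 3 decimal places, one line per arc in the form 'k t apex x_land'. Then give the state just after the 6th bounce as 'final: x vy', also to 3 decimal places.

1 3.125 21.108 24.003
2 1.950 4.663 38.979
3 0.916 1.030 46.018
4 0.431 0.228 49.326
5 0.202 0.050 50.881
6 0.095 0.011 51.611
final: 51.611 0.219

Arc 1: start y=15.690, vy=10.310 → t=3.125, apex=21.108, x_land=24.003, impact vy=-20.350
  bounce: vy ← 0.47·20.350 = 9.565
Arc 2: start y=0.000, vy=9.565 → t=1.950, apex=4.663, x_land=38.979, impact vy=-9.565
  bounce: vy ← 0.47·9.565 = 4.495
Arc 3: start y=0.000, vy=4.495 → t=0.916, apex=1.030, x_land=46.018, impact vy=-4.495
  bounce: vy ← 0.47·4.495 = 2.113
Arc 4: start y=0.000, vy=2.113 → t=0.431, apex=0.228, x_land=49.326, impact vy=-2.113
  bounce: vy ← 0.47·2.113 = 0.993
Arc 5: start y=0.000, vy=0.993 → t=0.202, apex=0.050, x_land=50.881, impact vy=-0.993
  bounce: vy ← 0.47·0.993 = 0.467
Arc 6: start y=0.000, vy=0.467 → t=0.095, apex=0.011, x_land=51.611, impact vy=-0.467
  bounce: vy ← 0.47·0.467 = 0.219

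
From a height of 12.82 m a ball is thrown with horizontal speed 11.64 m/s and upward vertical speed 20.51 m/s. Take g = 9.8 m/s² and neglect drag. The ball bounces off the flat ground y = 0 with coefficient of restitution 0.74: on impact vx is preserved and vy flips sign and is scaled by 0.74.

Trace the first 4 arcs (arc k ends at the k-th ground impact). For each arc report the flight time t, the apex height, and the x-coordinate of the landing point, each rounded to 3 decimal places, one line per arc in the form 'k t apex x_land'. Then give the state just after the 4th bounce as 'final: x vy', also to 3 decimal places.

Arc 1: start y=12.820, vy=20.510 → t=4.738, apex=34.282, x_land=55.149, impact vy=-25.922
  bounce: vy ← 0.74·25.922 = 19.182
Arc 2: start y=0.000, vy=19.182 → t=3.915, apex=18.773, x_land=100.717, impact vy=-19.182
  bounce: vy ← 0.74·19.182 = 14.195
Arc 3: start y=0.000, vy=14.195 → t=2.897, apex=10.280, x_land=134.436, impact vy=-14.195
  bounce: vy ← 0.74·14.195 = 10.504
Arc 4: start y=0.000, vy=10.504 → t=2.144, apex=5.629, x_land=159.389, impact vy=-10.504
  bounce: vy ← 0.74·10.504 = 7.773

1 4.738 34.282 55.149
2 3.915 18.773 100.717
3 2.897 10.280 134.436
4 2.144 5.629 159.389
final: 159.389 7.773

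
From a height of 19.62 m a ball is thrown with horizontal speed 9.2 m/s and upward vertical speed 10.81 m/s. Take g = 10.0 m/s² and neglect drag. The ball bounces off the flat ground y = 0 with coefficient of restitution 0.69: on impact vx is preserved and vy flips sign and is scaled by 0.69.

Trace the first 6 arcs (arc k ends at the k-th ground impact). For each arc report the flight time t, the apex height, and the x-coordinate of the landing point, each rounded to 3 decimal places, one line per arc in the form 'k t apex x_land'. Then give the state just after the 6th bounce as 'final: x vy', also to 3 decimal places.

Arc 1: start y=19.620, vy=10.810 → t=3.338, apex=25.463, x_land=30.707, impact vy=-22.567
  bounce: vy ← 0.69·22.567 = 15.571
Arc 2: start y=0.000, vy=15.571 → t=3.114, apex=12.123, x_land=59.357, impact vy=-15.571
  bounce: vy ← 0.69·15.571 = 10.744
Arc 3: start y=0.000, vy=10.744 → t=2.149, apex=5.772, x_land=79.126, impact vy=-10.744
  bounce: vy ← 0.69·10.744 = 7.413
Arc 4: start y=0.000, vy=7.413 → t=1.483, apex=2.748, x_land=92.767, impact vy=-7.413
  bounce: vy ← 0.69·7.413 = 5.115
Arc 5: start y=0.000, vy=5.115 → t=1.023, apex=1.308, x_land=102.179, impact vy=-5.115
  bounce: vy ← 0.69·5.115 = 3.530
Arc 6: start y=0.000, vy=3.530 → t=0.706, apex=0.623, x_land=108.673, impact vy=-3.530
  bounce: vy ← 0.69·3.530 = 2.435

1 3.338 25.463 30.707
2 3.114 12.123 59.357
3 2.149 5.772 79.126
4 1.483 2.748 92.767
5 1.023 1.308 102.179
6 0.706 0.623 108.673
final: 108.673 2.435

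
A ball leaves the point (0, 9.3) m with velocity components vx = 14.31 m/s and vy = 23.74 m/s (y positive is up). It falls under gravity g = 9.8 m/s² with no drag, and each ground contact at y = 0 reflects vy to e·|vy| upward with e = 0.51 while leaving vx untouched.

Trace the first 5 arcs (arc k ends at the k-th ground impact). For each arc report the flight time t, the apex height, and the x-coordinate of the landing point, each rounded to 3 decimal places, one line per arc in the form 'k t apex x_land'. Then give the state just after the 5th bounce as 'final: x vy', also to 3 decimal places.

1 5.209 38.054 74.544
2 2.843 9.898 115.221
3 1.450 2.574 135.966
4 0.739 0.670 146.546
5 0.377 0.174 151.942
final: 151.942 0.942

Arc 1: start y=9.300, vy=23.740 → t=5.209, apex=38.054, x_land=74.544, impact vy=-27.311
  bounce: vy ← 0.51·27.311 = 13.928
Arc 2: start y=0.000, vy=13.928 → t=2.843, apex=9.898, x_land=115.221, impact vy=-13.928
  bounce: vy ← 0.51·13.928 = 7.103
Arc 3: start y=0.000, vy=7.103 → t=1.450, apex=2.574, x_land=135.966, impact vy=-7.103
  bounce: vy ← 0.51·7.103 = 3.623
Arc 4: start y=0.000, vy=3.623 → t=0.739, apex=0.670, x_land=146.546, impact vy=-3.623
  bounce: vy ← 0.51·3.623 = 1.848
Arc 5: start y=0.000, vy=1.848 → t=0.377, apex=0.174, x_land=151.942, impact vy=-1.848
  bounce: vy ← 0.51·1.848 = 0.942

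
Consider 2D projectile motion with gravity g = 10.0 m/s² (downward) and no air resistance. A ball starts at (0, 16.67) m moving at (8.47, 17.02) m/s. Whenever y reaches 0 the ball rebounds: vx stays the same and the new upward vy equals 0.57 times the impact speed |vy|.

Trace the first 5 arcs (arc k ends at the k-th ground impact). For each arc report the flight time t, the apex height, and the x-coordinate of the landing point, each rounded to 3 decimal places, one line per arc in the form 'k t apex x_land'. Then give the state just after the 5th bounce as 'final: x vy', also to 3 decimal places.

Arc 1: start y=16.670, vy=17.020 → t=4.198, apex=31.154, x_land=35.558, impact vy=-24.962
  bounce: vy ← 0.57·24.962 = 14.228
Arc 2: start y=0.000, vy=14.228 → t=2.846, apex=10.122, x_land=59.661, impact vy=-14.228
  bounce: vy ← 0.57·14.228 = 8.110
Arc 3: start y=0.000, vy=8.110 → t=1.622, apex=3.289, x_land=73.399, impact vy=-8.110
  bounce: vy ← 0.57·8.110 = 4.623
Arc 4: start y=0.000, vy=4.623 → t=0.925, apex=1.068, x_land=81.230, impact vy=-4.623
  bounce: vy ← 0.57·4.623 = 2.635
Arc 5: start y=0.000, vy=2.635 → t=0.527, apex=0.347, x_land=85.694, impact vy=-2.635
  bounce: vy ← 0.57·2.635 = 1.502

1 4.198 31.154 35.558
2 2.846 10.122 59.661
3 1.622 3.289 73.399
4 0.925 1.068 81.230
5 0.527 0.347 85.694
final: 85.694 1.502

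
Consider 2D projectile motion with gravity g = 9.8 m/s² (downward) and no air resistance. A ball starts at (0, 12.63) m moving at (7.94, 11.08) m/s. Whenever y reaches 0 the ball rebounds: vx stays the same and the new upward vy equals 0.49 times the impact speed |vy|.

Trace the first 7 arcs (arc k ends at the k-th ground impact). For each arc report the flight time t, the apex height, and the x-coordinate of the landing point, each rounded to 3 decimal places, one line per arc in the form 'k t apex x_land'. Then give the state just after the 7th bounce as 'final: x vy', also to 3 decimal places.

1 3.094 18.894 24.568
2 1.924 4.536 39.848
3 0.943 1.089 47.335
4 0.462 0.262 51.003
5 0.226 0.063 52.801
6 0.111 0.015 53.682
7 0.054 0.004 54.113
final: 54.113 0.131

Arc 1: start y=12.630, vy=11.080 → t=3.094, apex=18.894, x_land=24.568, impact vy=-19.244
  bounce: vy ← 0.49·19.244 = 9.429
Arc 2: start y=0.000, vy=9.429 → t=1.924, apex=4.536, x_land=39.848, impact vy=-9.429
  bounce: vy ← 0.49·9.429 = 4.620
Arc 3: start y=0.000, vy=4.620 → t=0.943, apex=1.089, x_land=47.335, impact vy=-4.620
  bounce: vy ← 0.49·4.620 = 2.264
Arc 4: start y=0.000, vy=2.264 → t=0.462, apex=0.262, x_land=51.003, impact vy=-2.264
  bounce: vy ← 0.49·2.264 = 1.109
Arc 5: start y=0.000, vy=1.109 → t=0.226, apex=0.063, x_land=52.801, impact vy=-1.109
  bounce: vy ← 0.49·1.109 = 0.544
Arc 6: start y=0.000, vy=0.544 → t=0.111, apex=0.015, x_land=53.682, impact vy=-0.544
  bounce: vy ← 0.49·0.544 = 0.266
Arc 7: start y=0.000, vy=0.266 → t=0.054, apex=0.004, x_land=54.113, impact vy=-0.266
  bounce: vy ← 0.49·0.266 = 0.131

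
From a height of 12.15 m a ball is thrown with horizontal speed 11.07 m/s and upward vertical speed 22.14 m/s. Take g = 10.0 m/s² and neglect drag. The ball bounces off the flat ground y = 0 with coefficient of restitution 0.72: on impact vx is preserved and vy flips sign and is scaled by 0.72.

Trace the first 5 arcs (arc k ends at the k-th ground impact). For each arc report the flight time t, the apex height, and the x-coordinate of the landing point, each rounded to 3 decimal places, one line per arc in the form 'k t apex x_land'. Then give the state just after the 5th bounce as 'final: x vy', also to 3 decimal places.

Arc 1: start y=12.150, vy=22.140 → t=4.922, apex=36.659, x_land=54.484, impact vy=-27.077
  bounce: vy ← 0.72·27.077 = 19.496
Arc 2: start y=0.000, vy=19.496 → t=3.899, apex=19.004, x_land=97.647, impact vy=-19.496
  bounce: vy ← 0.72·19.496 = 14.037
Arc 3: start y=0.000, vy=14.037 → t=2.807, apex=9.852, x_land=128.725, impact vy=-14.037
  bounce: vy ← 0.72·14.037 = 10.107
Arc 4: start y=0.000, vy=10.107 → t=2.021, apex=5.107, x_land=151.100, impact vy=-10.107
  bounce: vy ← 0.72·10.107 = 7.277
Arc 5: start y=0.000, vy=7.277 → t=1.455, apex=2.648, x_land=167.211, impact vy=-7.277
  bounce: vy ← 0.72·7.277 = 5.239

1 4.922 36.659 54.484
2 3.899 19.004 97.647
3 2.807 9.852 128.725
4 2.021 5.107 151.100
5 1.455 2.648 167.211
final: 167.211 5.239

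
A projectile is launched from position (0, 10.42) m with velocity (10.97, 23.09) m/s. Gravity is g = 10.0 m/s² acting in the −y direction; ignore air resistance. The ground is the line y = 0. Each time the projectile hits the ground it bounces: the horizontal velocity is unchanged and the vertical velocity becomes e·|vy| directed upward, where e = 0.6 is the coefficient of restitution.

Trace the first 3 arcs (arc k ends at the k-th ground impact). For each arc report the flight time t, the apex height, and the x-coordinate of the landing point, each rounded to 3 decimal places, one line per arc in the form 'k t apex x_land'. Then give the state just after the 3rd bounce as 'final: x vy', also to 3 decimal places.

Arc 1: start y=10.420, vy=23.090 → t=5.032, apex=37.077, x_land=55.203, impact vy=-27.231
  bounce: vy ← 0.6·27.231 = 16.339
Arc 2: start y=0.000, vy=16.339 → t=3.268, apex=13.348, x_land=91.050, impact vy=-16.339
  bounce: vy ← 0.6·16.339 = 9.803
Arc 3: start y=0.000, vy=9.803 → t=1.961, apex=4.805, x_land=112.558, impact vy=-9.803
  bounce: vy ← 0.6·9.803 = 5.882

1 5.032 37.077 55.203
2 3.268 13.348 91.050
3 1.961 4.805 112.558
final: 112.558 5.882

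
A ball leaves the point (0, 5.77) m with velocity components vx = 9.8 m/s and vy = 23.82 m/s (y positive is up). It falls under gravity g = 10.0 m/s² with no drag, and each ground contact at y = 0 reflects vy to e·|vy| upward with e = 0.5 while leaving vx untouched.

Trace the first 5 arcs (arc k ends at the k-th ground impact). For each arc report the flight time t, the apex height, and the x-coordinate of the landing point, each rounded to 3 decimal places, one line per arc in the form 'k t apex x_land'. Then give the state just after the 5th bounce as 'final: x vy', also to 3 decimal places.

1 4.995 34.140 48.951
2 2.613 8.535 74.559
3 1.307 2.134 87.363
4 0.653 0.533 93.765
5 0.327 0.133 96.966
final: 96.966 0.817

Arc 1: start y=5.770, vy=23.820 → t=4.995, apex=34.140, x_land=48.951, impact vy=-26.130
  bounce: vy ← 0.5·26.130 = 13.065
Arc 2: start y=0.000, vy=13.065 → t=2.613, apex=8.535, x_land=74.559, impact vy=-13.065
  bounce: vy ← 0.5·13.065 = 6.533
Arc 3: start y=0.000, vy=6.533 → t=1.307, apex=2.134, x_land=87.363, impact vy=-6.533
  bounce: vy ← 0.5·6.533 = 3.266
Arc 4: start y=0.000, vy=3.266 → t=0.653, apex=0.533, x_land=93.765, impact vy=-3.266
  bounce: vy ← 0.5·3.266 = 1.633
Arc 5: start y=0.000, vy=1.633 → t=0.327, apex=0.133, x_land=96.966, impact vy=-1.633
  bounce: vy ← 0.5·1.633 = 0.817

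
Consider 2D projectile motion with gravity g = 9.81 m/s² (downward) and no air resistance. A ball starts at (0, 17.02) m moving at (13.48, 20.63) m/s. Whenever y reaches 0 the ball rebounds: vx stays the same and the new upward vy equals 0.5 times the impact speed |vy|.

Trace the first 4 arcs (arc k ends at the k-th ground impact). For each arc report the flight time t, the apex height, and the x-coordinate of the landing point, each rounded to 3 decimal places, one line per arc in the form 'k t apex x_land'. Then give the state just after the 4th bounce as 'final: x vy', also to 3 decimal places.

Arc 1: start y=17.020, vy=20.630 → t=4.912, apex=38.712, x_land=66.218, impact vy=-27.560
  bounce: vy ← 0.5·27.560 = 13.780
Arc 2: start y=0.000, vy=13.780 → t=2.809, apex=9.678, x_land=104.087, impact vy=-13.780
  bounce: vy ← 0.5·13.780 = 6.890
Arc 3: start y=0.000, vy=6.890 → t=1.405, apex=2.419, x_land=123.022, impact vy=-6.890
  bounce: vy ← 0.5·6.890 = 3.445
Arc 4: start y=0.000, vy=3.445 → t=0.702, apex=0.605, x_land=132.490, impact vy=-3.445
  bounce: vy ← 0.5·3.445 = 1.722

1 4.912 38.712 66.218
2 2.809 9.678 104.087
3 1.405 2.419 123.022
4 0.702 0.605 132.490
final: 132.490 1.722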